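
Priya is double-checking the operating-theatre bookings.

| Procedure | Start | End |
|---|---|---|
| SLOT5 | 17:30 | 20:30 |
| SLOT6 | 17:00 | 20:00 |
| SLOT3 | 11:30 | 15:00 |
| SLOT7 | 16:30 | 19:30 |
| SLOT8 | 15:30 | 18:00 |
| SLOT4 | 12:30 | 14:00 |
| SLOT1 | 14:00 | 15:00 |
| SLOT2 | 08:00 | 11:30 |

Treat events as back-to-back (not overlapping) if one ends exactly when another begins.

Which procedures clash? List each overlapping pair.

Two intervals overlap when each starts before the other ends.
Sorted by start: SLOT2, SLOT3, SLOT4, SLOT1, SLOT8, SLOT7, SLOT6, SLOT5.
SLOT3 starts exactly when SLOT2 ends (back-to-back, no overlap); SLOT2 is clear from here.
SLOT4 starts before SLOT3 ends → SLOT3 and SLOT4 overlap.
SLOT1 starts before SLOT3 ends → SLOT3 and SLOT1 overlap.
SLOT8 starts after SLOT3 ends; SLOT3 is clear from here.
SLOT1 starts exactly when SLOT4 ends (back-to-back, no overlap); SLOT4 is clear from here.
SLOT8 starts after SLOT1 ends; SLOT1 is clear from here.
SLOT7 starts before SLOT8 ends → SLOT8 and SLOT7 overlap.
SLOT6 starts before SLOT8 ends → SLOT8 and SLOT6 overlap.
SLOT5 starts before SLOT8 ends → SLOT8 and SLOT5 overlap.
SLOT6 starts before SLOT7 ends → SLOT7 and SLOT6 overlap.
SLOT5 starts before SLOT7 ends → SLOT7 and SLOT5 overlap.
SLOT5 starts before SLOT6 ends → SLOT6 and SLOT5 overlap.

SLOT1 & SLOT3, SLOT3 & SLOT4, SLOT5 & SLOT6, SLOT5 & SLOT7, SLOT5 & SLOT8, SLOT6 & SLOT7, SLOT6 & SLOT8, SLOT7 & SLOT8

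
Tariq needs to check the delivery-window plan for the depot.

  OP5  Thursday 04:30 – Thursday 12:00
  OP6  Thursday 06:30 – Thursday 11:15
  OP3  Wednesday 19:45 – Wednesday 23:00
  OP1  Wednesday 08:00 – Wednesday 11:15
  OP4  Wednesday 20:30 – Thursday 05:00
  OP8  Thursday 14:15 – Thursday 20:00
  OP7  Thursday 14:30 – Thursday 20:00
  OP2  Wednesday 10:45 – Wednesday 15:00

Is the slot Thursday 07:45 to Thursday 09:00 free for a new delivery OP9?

No — it overlaps OP5, OP6

OP1: ends Wednesday 11:15 at or before OP9 starts Thursday 07:45 → clear.
OP2: ends Wednesday 15:00 at or before OP9 starts Thursday 07:45 → clear.
OP3: ends Wednesday 23:00 at or before OP9 starts Thursday 07:45 → clear.
OP4: ends Thursday 05:00 at or before OP9 starts Thursday 07:45 → clear.
OP5: starts Thursday 04:30 before OP9 ends Thursday 09:00, and ends Thursday 12:00 after OP9 starts Thursday 07:45 → overlap.
OP6: starts Thursday 06:30 before OP9 ends Thursday 09:00, and ends Thursday 11:15 after OP9 starts Thursday 07:45 → overlap.
OP8: starts Thursday 14:15 at or after OP9 ends Thursday 09:00 → clear.
OP7: starts Thursday 14:30 at or after OP9 ends Thursday 09:00 → clear.
OP9 overlaps OP5, OP6.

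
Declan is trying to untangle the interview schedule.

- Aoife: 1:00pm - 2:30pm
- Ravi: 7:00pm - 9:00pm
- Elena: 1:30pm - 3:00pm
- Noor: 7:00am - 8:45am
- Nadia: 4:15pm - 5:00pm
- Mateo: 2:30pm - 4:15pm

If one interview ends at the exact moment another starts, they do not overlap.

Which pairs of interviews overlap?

Aoife & Elena, Elena & Mateo

Sorted by start: Noor, Aoife, Elena, Mateo, Nadia, Ravi.
Aoife starts after Noor ends, so nothing later overlaps Noor either.
Elena starts before Aoife ends → Aoife and Elena overlap.
Mateo starts exactly when Aoife ends (back-to-back, no overlap), so nothing later overlaps Aoife either.
Mateo starts before Elena ends → Elena and Mateo overlap.
Nadia starts after Elena ends, so nothing later overlaps Elena either.
Nadia starts exactly when Mateo ends (back-to-back, no overlap), so nothing later overlaps Mateo either.
Ravi starts after Nadia ends.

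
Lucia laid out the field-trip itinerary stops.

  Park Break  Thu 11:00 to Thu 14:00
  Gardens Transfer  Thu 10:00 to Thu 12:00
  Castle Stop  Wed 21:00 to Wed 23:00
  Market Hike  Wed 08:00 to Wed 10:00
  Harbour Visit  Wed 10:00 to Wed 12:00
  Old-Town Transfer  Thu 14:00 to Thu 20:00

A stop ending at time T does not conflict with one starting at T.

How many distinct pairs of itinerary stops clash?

1

Check each pair: they overlap iff neither finishes before the other starts.
Sorted by start: Market Hike, Harbour Visit, Castle Stop, Gardens Transfer, Park Break, Old-Town Transfer.
Harbour Visit starts exactly when Market Hike ends (back-to-back, no overlap); Market Hike is clear from here.
Castle Stop starts after Harbour Visit ends; Harbour Visit is clear from here.
Gardens Transfer starts after Castle Stop ends; Castle Stop is clear from here.
Park Break starts before Gardens Transfer ends → Gardens Transfer and Park Break overlap.
Old-Town Transfer starts after Gardens Transfer ends.
Old-Town Transfer starts exactly when Park Break ends (back-to-back, no overlap).
Overlapping pairs: Gardens Transfer & Park Break — 1 in total.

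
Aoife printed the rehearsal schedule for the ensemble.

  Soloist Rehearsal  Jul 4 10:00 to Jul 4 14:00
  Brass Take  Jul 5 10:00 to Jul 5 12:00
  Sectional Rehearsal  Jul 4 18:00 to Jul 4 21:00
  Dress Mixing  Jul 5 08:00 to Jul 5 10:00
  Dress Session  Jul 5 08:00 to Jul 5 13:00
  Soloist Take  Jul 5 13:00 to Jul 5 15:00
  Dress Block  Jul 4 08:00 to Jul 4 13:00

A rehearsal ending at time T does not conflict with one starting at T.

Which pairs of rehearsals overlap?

Brass Take & Dress Session, Dress Block & Soloist Rehearsal, Dress Mixing & Dress Session

Check each pair: they overlap iff neither finishes before the other starts.
Sorted by start: Dress Block, Soloist Rehearsal, Sectional Rehearsal, Dress Session, Dress Mixing, Brass Take, Soloist Take.
Soloist Rehearsal starts before Dress Block ends → Dress Block and Soloist Rehearsal overlap.
Sectional Rehearsal starts after Dress Block ends — done with Dress Block.
Sectional Rehearsal starts after Soloist Rehearsal ends — done with Soloist Rehearsal.
Dress Session starts after Sectional Rehearsal ends — done with Sectional Rehearsal.
Dress Mixing starts before Dress Session ends → Dress Session and Dress Mixing overlap.
Brass Take starts before Dress Session ends → Dress Session and Brass Take overlap.
Soloist Take starts exactly when Dress Session ends (back-to-back, no overlap).
Brass Take starts exactly when Dress Mixing ends (back-to-back, no overlap) — done with Dress Mixing.
Soloist Take starts after Brass Take ends.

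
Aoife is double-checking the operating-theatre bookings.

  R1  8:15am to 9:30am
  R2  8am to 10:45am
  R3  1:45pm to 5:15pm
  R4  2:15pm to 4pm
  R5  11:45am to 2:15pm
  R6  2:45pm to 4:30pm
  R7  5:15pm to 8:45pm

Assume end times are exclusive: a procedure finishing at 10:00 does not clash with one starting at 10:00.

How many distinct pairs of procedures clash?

Sorted by start: R2, R1, R5, R3, R4, R6, R7.
R1 starts before R2 ends → R2 and R1 overlap.
R5 starts after R2 ends, so nothing later overlaps R2 either.
R5 starts after R1 ends, so nothing later overlaps R1 either.
R3 starts before R5 ends → R5 and R3 overlap.
R4 starts exactly when R5 ends (back-to-back, no overlap), so nothing later overlaps R5 either.
R4 starts before R3 ends → R3 and R4 overlap.
R6 starts before R3 ends → R3 and R6 overlap.
R7 starts exactly when R3 ends (back-to-back, no overlap).
R6 starts before R4 ends → R4 and R6 overlap.
R7 starts after R4 ends.
R7 starts after R6 ends.
Overlapping pairs: R1 & R2, R3 & R4, R3 & R5, R3 & R6, R4 & R6 — 5 in total.

5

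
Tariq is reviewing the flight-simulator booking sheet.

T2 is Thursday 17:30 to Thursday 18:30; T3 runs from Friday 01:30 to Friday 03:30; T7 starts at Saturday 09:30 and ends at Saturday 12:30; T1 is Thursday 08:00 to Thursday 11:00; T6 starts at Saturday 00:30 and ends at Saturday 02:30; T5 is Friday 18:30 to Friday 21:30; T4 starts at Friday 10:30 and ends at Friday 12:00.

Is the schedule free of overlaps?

Two intervals overlap when each starts before the other ends.
Sorted by start: T1, T2, T3, T4, T5, T6, T7.
T2 starts after T1 ends; T1 is clear from here.
T3 starts after T2 ends; T2 is clear from here.
T4 starts after T3 ends; T3 is clear from here.
T5 starts after T4 ends; T4 is clear from here.
T6 starts after T5 ends; T5 is clear from here.
T7 starts after T6 ends.
Every pair is clear; the schedule has no overlaps.

Yes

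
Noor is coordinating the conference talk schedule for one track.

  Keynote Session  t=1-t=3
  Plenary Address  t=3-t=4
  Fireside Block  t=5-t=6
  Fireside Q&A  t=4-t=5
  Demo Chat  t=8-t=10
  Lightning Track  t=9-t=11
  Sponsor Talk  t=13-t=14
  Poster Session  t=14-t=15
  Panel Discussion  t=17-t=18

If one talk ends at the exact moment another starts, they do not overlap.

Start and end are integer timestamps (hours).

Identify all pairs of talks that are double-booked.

Sorted by start: Keynote Session, Plenary Address, Fireside Q&A, Fireside Block, Demo Chat, Lightning Track, Sponsor Talk, Poster Session, Panel Discussion.
Plenary Address starts exactly when Keynote Session ends (back-to-back, no overlap); Keynote Session is clear from here.
Fireside Q&A starts exactly when Plenary Address ends (back-to-back, no overlap); Plenary Address is clear from here.
Fireside Block starts exactly when Fireside Q&A ends (back-to-back, no overlap); Fireside Q&A is clear from here.
Demo Chat starts after Fireside Block ends; Fireside Block is clear from here.
Lightning Track starts before Demo Chat ends → Demo Chat and Lightning Track overlap.
Sponsor Talk starts after Demo Chat ends; Demo Chat is clear from here.
Sponsor Talk starts after Lightning Track ends; Lightning Track is clear from here.
Poster Session starts exactly when Sponsor Talk ends (back-to-back, no overlap); Sponsor Talk is clear from here.
Panel Discussion starts after Poster Session ends.

Demo Chat & Lightning Track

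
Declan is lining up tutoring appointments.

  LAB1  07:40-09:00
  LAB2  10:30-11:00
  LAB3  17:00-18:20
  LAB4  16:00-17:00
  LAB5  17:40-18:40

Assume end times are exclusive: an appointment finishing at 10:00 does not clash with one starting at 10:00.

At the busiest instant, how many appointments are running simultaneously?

Sort all start/end points and keep a running count:
07:40 start LAB1 → 1
09:00 end LAB1 → 0
10:30 start LAB2 → 1
11:00 end LAB2 → 0
16:00 start LAB4 → 1
17:00 end LAB4 → 0
17:00 start LAB3 → 1
17:40 start LAB5 → 2
18:20 end LAB3 → 1
18:40 end LAB5 → 0
Peak is 2, at 17:40 (LAB3, LAB5).

2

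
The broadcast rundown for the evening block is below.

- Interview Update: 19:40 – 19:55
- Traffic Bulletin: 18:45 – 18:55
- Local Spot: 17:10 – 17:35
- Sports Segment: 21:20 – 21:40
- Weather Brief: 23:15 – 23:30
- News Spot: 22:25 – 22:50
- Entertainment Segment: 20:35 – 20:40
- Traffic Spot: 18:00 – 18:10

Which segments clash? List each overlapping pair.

Sorted by start: Local Spot, Traffic Spot, Traffic Bulletin, Interview Update, Entertainment Segment, Sports Segment, News Spot, Weather Brief.
Traffic Spot starts after Local Spot ends — done with Local Spot.
Traffic Bulletin starts after Traffic Spot ends — done with Traffic Spot.
Interview Update starts after Traffic Bulletin ends — done with Traffic Bulletin.
Entertainment Segment starts after Interview Update ends — done with Interview Update.
Sports Segment starts after Entertainment Segment ends — done with Entertainment Segment.
News Spot starts after Sports Segment ends — done with Sports Segment.
Weather Brief starts after News Spot ends.

no overlapping pairs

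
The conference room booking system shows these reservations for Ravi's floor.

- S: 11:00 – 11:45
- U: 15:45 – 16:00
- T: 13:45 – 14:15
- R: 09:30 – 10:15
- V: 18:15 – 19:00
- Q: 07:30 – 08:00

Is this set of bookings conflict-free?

Yes

Sorted by start: Q, R, S, T, U, V.
R starts after Q ends; Q is clear from here.
S starts after R ends; R is clear from here.
T starts after S ends; S is clear from here.
U starts after T ends; T is clear from here.
V starts after U ends.
Every pair is clear; the schedule has no overlaps.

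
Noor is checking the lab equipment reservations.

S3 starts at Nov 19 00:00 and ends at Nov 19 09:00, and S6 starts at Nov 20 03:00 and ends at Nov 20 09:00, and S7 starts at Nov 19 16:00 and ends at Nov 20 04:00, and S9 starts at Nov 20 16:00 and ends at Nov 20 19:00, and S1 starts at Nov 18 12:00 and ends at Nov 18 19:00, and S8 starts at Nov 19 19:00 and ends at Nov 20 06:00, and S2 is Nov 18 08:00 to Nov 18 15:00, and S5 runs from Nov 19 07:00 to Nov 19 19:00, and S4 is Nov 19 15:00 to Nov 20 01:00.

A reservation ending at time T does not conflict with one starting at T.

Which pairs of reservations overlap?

Sorted by start: S2, S1, S3, S5, S4, S7, S8, S6, S9.
S1 starts before S2 ends → S2 and S1 overlap.
S3 starts after S2 ends; S2 is clear from here.
S3 starts after S1 ends; S1 is clear from here.
S5 starts before S3 ends → S3 and S5 overlap.
S4 starts after S3 ends; S3 is clear from here.
S4 starts before S5 ends → S5 and S4 overlap.
S7 starts before S5 ends → S5 and S7 overlap.
S8 starts exactly when S5 ends (back-to-back, no overlap); S5 is clear from here.
S7 starts before S4 ends → S4 and S7 overlap.
S8 starts before S4 ends → S4 and S8 overlap.
S6 starts after S4 ends; S4 is clear from here.
S8 starts before S7 ends → S7 and S8 overlap.
S6 starts before S7 ends → S7 and S6 overlap.
S9 starts after S7 ends.
S6 starts before S8 ends → S8 and S6 overlap.
S9 starts after S8 ends.
S9 starts after S6 ends.

S1 & S2, S3 & S5, S4 & S5, S4 & S7, S4 & S8, S5 & S7, S6 & S7, S6 & S8, S7 & S8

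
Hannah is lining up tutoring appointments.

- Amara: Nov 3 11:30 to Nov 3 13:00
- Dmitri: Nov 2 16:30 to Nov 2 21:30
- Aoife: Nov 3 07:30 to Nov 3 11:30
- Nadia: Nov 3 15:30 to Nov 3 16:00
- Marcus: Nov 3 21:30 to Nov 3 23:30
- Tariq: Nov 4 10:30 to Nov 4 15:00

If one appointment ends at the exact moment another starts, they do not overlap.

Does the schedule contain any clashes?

Check each pair: they overlap iff neither finishes before the other starts.
Sorted by start: Dmitri, Aoife, Amara, Nadia, Marcus, Tariq.
Aoife starts after Dmitri ends, so nothing later overlaps Dmitri either.
Amara starts exactly when Aoife ends (back-to-back, no overlap), so nothing later overlaps Aoife either.
Nadia starts after Amara ends, so nothing later overlaps Amara either.
Marcus starts after Nadia ends, so nothing later overlaps Nadia either.
Tariq starts after Marcus ends.
Every pair is clear; the schedule has no overlaps.

No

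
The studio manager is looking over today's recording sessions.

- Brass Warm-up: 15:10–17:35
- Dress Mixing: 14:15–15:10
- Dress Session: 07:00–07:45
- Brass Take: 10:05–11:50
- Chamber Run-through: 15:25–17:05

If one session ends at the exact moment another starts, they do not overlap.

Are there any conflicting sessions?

Yes

Check each pair: they overlap iff neither finishes before the other starts.
Sorted by start: Dress Session, Brass Take, Dress Mixing, Brass Warm-up, Chamber Run-through.
Brass Take starts after Dress Session ends, so nothing later overlaps Dress Session either.
Dress Mixing starts after Brass Take ends, so nothing later overlaps Brass Take either.
Brass Warm-up starts exactly when Dress Mixing ends (back-to-back, no overlap), so nothing later overlaps Dress Mixing either.
Chamber Run-through starts before Brass Warm-up ends → Brass Warm-up and Chamber Run-through overlap.
That's a conflict, so the schedule is not conflict-free.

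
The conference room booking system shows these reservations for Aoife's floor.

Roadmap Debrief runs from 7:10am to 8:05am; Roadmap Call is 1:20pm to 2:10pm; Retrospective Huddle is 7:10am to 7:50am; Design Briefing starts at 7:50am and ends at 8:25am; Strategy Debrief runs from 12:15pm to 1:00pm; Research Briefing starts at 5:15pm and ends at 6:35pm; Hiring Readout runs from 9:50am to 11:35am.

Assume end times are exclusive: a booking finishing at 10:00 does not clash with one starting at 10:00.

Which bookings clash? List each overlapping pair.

Design Briefing & Roadmap Debrief, Retrospective Huddle & Roadmap Debrief

Sorted by start: Roadmap Debrief, Retrospective Huddle, Design Briefing, Hiring Readout, Strategy Debrief, Roadmap Call, Research Briefing.
Retrospective Huddle starts before Roadmap Debrief ends → Roadmap Debrief and Retrospective Huddle overlap.
Design Briefing starts before Roadmap Debrief ends → Roadmap Debrief and Design Briefing overlap.
Hiring Readout starts after Roadmap Debrief ends; Roadmap Debrief is clear from here.
Design Briefing starts exactly when Retrospective Huddle ends (back-to-back, no overlap); Retrospective Huddle is clear from here.
Hiring Readout starts after Design Briefing ends; Design Briefing is clear from here.
Strategy Debrief starts after Hiring Readout ends; Hiring Readout is clear from here.
Roadmap Call starts after Strategy Debrief ends; Strategy Debrief is clear from here.
Research Briefing starts after Roadmap Call ends.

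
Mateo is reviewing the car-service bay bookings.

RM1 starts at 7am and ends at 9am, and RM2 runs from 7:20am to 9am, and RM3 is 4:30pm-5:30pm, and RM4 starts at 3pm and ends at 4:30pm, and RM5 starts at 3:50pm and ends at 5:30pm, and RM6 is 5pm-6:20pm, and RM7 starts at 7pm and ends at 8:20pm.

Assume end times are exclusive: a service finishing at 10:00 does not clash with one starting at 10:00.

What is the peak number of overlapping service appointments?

Walk through starts and ends in time order (an end at T is processed before a start at T):
7am start RM1 → 1
7:20am start RM2 → 2
9am end RM1 → 1
9am end RM2 → 0
3pm start RM4 → 1
3:50pm start RM5 → 2
4:30pm end RM4 → 1
4:30pm start RM3 → 2
5pm start RM6 → 3
5:30pm end RM3 → 2
5:30pm end RM5 → 1
6:20pm end RM6 → 0
7pm start RM7 → 1
8:20pm end RM7 → 0
Peak is 3, at 5pm (RM3, RM5, RM6).

3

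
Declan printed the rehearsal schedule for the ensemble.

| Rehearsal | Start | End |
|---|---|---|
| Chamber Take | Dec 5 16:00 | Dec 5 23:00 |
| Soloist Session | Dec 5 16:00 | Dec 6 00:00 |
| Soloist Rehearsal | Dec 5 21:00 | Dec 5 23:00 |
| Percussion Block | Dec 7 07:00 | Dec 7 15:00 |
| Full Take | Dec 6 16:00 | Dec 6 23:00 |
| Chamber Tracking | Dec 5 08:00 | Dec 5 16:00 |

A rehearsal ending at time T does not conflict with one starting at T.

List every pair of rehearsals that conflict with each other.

Sorted by start: Chamber Tracking, Chamber Take, Soloist Session, Soloist Rehearsal, Full Take, Percussion Block.
Chamber Take starts exactly when Chamber Tracking ends (back-to-back, no overlap); Chamber Tracking is clear from here.
Soloist Session starts before Chamber Take ends → Chamber Take and Soloist Session overlap.
Soloist Rehearsal starts before Chamber Take ends → Chamber Take and Soloist Rehearsal overlap.
Full Take starts after Chamber Take ends; Chamber Take is clear from here.
Soloist Rehearsal starts before Soloist Session ends → Soloist Session and Soloist Rehearsal overlap.
Full Take starts after Soloist Session ends; Soloist Session is clear from here.
Full Take starts after Soloist Rehearsal ends; Soloist Rehearsal is clear from here.
Percussion Block starts after Full Take ends.

Chamber Take & Soloist Rehearsal, Chamber Take & Soloist Session, Soloist Rehearsal & Soloist Session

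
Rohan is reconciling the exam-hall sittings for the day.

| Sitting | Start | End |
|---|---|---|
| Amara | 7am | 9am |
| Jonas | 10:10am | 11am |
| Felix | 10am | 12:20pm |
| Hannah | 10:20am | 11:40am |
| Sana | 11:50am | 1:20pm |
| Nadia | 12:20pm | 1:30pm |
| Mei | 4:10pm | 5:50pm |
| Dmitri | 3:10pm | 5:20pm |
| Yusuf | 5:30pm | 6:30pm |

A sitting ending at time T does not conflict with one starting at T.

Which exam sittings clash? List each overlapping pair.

Dmitri & Mei, Felix & Hannah, Felix & Jonas, Felix & Sana, Hannah & Jonas, Mei & Yusuf, Nadia & Sana

Sorted by start: Amara, Felix, Jonas, Hannah, Sana, Nadia, Dmitri, Mei, Yusuf.
Felix starts after Amara ends; Amara is clear from here.
Jonas starts before Felix ends → Felix and Jonas overlap.
Hannah starts before Felix ends → Felix and Hannah overlap.
Sana starts before Felix ends → Felix and Sana overlap.
Nadia starts exactly when Felix ends (back-to-back, no overlap); Felix is clear from here.
Hannah starts before Jonas ends → Jonas and Hannah overlap.
Sana starts after Jonas ends; Jonas is clear from here.
Sana starts after Hannah ends; Hannah is clear from here.
Nadia starts before Sana ends → Sana and Nadia overlap.
Dmitri starts after Sana ends; Sana is clear from here.
Dmitri starts after Nadia ends; Nadia is clear from here.
Mei starts before Dmitri ends → Dmitri and Mei overlap.
Yusuf starts after Dmitri ends.
Yusuf starts before Mei ends → Mei and Yusuf overlap.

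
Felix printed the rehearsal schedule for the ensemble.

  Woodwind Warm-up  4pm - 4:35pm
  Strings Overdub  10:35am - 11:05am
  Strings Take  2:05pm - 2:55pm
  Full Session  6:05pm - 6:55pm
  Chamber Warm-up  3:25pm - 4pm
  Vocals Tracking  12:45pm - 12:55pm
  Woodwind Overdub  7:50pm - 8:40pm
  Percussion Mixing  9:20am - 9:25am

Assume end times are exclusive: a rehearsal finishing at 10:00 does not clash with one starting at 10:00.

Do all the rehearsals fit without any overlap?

Yes

Check each pair: they overlap iff neither finishes before the other starts.
Sorted by start: Percussion Mixing, Strings Overdub, Vocals Tracking, Strings Take, Chamber Warm-up, Woodwind Warm-up, Full Session, Woodwind Overdub.
Strings Overdub starts after Percussion Mixing ends — done with Percussion Mixing.
Vocals Tracking starts after Strings Overdub ends — done with Strings Overdub.
Strings Take starts after Vocals Tracking ends — done with Vocals Tracking.
Chamber Warm-up starts after Strings Take ends — done with Strings Take.
Woodwind Warm-up starts exactly when Chamber Warm-up ends (back-to-back, no overlap) — done with Chamber Warm-up.
Full Session starts after Woodwind Warm-up ends — done with Woodwind Warm-up.
Woodwind Overdub starts after Full Session ends.
Every pair is clear; the schedule has no overlaps.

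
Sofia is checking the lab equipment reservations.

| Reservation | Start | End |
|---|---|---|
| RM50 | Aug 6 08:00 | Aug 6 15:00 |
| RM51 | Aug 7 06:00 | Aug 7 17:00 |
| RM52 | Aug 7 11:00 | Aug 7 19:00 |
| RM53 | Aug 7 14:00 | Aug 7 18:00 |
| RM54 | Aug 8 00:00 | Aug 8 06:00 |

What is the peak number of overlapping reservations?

3

Walk through starts and ends in time order (an end at T is processed before a start at T):
Aug 6 08:00 start RM50 → 1
Aug 6 15:00 end RM50 → 0
Aug 7 06:00 start RM51 → 1
Aug 7 11:00 start RM52 → 2
Aug 7 14:00 start RM53 → 3
Aug 7 17:00 end RM51 → 2
Aug 7 18:00 end RM53 → 1
Aug 7 19:00 end RM52 → 0
Aug 8 00:00 start RM54 → 1
Aug 8 06:00 end RM54 → 0
Peak is 3, at Aug 7 14:00 (RM51, RM52, RM53).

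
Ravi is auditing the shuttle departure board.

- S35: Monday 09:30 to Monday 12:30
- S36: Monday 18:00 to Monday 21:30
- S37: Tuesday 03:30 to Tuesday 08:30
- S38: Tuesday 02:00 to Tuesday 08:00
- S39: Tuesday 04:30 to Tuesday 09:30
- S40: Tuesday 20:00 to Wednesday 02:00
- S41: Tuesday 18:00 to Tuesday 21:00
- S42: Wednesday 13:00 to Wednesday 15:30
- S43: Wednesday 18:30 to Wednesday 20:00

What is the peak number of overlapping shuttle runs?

Sweep the timeline, counting +1 at each start and −1 at each end (ends before starts at a tie):
Monday 09:30 start S35 → 1
Monday 12:30 end S35 → 0
Monday 18:00 start S36 → 1
Monday 21:30 end S36 → 0
Tuesday 02:00 start S38 → 1
Tuesday 03:30 start S37 → 2
Tuesday 04:30 start S39 → 3
Tuesday 08:00 end S38 → 2
Tuesday 08:30 end S37 → 1
Tuesday 09:30 end S39 → 0
Tuesday 18:00 start S41 → 1
Tuesday 20:00 start S40 → 2
Tuesday 21:00 end S41 → 1
Wednesday 02:00 end S40 → 0
Wednesday 13:00 start S42 → 1
Wednesday 15:30 end S42 → 0
Wednesday 18:30 start S43 → 1
Wednesday 20:00 end S43 → 0
Peak is 3, at Tuesday 04:30 (S37, S38, S39).

3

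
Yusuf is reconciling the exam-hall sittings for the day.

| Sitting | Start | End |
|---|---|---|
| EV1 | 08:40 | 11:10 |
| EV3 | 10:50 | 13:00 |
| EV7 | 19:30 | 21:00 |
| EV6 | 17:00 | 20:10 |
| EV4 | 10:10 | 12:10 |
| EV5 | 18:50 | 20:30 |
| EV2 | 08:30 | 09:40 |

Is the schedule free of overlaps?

Sorted by start: EV2, EV1, EV4, EV3, EV6, EV5, EV7.
EV1 starts before EV2 ends → EV2 and EV1 overlap.
That's a conflict, so the schedule is not conflict-free.

No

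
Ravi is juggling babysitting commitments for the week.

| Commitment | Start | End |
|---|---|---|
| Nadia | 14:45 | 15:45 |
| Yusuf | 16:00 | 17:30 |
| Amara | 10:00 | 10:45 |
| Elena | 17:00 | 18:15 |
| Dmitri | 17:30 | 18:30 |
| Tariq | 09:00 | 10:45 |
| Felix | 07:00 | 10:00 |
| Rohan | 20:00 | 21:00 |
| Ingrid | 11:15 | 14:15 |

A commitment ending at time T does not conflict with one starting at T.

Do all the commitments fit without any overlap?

No

Sorted by start: Felix, Tariq, Amara, Ingrid, Nadia, Yusuf, Elena, Dmitri, Rohan.
Tariq starts before Felix ends → Felix and Tariq overlap.
That's a conflict, so the schedule is not conflict-free.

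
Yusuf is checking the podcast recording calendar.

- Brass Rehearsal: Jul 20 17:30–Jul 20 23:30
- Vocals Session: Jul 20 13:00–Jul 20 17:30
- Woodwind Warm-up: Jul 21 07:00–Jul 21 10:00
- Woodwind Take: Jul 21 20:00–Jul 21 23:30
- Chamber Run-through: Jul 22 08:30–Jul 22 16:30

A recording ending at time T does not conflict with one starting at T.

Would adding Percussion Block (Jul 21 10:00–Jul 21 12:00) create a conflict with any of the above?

Vocals Session: ends Jul 20 17:30 at or before Percussion Block starts Jul 21 10:00 → clear.
Brass Rehearsal: ends Jul 20 23:30 at or before Percussion Block starts Jul 21 10:00 → clear.
Woodwind Warm-up: ends Jul 21 10:00 at or before Percussion Block starts Jul 21 10:00 → clear.
Woodwind Take: starts Jul 21 20:00 at or after Percussion Block ends Jul 21 12:00 → clear.
Chamber Run-through: starts Jul 22 08:30 at or after Percussion Block ends Jul 21 12:00 → clear.

No — it doesn't clash with anything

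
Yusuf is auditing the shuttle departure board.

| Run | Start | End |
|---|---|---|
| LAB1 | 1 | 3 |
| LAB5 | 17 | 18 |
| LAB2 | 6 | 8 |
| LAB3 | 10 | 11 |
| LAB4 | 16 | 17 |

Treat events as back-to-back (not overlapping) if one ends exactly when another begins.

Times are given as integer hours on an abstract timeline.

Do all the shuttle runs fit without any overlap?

Yes

Sorted by start: LAB1, LAB2, LAB3, LAB4, LAB5.
LAB2 starts after LAB1 ends, so LAB1 has no further overlaps.
LAB3 starts after LAB2 ends, so LAB2 has no further overlaps.
LAB4 starts after LAB3 ends, so LAB3 has no further overlaps.
LAB5 starts exactly when LAB4 ends (back-to-back, no overlap).
Every pair is clear; the schedule has no overlaps.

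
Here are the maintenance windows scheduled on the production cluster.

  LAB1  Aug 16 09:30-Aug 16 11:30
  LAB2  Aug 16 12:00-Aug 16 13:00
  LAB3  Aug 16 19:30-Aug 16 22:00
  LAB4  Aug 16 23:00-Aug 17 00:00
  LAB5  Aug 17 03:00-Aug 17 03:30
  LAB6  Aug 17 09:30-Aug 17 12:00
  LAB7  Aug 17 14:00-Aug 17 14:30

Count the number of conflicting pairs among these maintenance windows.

0

Check each pair: they overlap iff neither finishes before the other starts.
Sorted by start: LAB1, LAB2, LAB3, LAB4, LAB5, LAB6, LAB7.
LAB2 starts after LAB1 ends; LAB1 is clear from here.
LAB3 starts after LAB2 ends; LAB2 is clear from here.
LAB4 starts after LAB3 ends; LAB3 is clear from here.
LAB5 starts after LAB4 ends; LAB4 is clear from here.
LAB6 starts after LAB5 ends; LAB5 is clear from here.
LAB7 starts after LAB6 ends.
No pair overlaps.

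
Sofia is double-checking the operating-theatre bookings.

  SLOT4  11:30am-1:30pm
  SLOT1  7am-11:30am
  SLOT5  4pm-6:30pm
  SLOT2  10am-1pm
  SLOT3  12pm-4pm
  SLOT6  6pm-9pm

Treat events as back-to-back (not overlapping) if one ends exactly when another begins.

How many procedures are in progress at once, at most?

Walk through starts and ends in time order (an end at T is processed before a start at T):
7am start SLOT1 → 1
10am start SLOT2 → 2
11:30am end SLOT1 → 1
11:30am start SLOT4 → 2
12pm start SLOT3 → 3
1pm end SLOT2 → 2
1:30pm end SLOT4 → 1
4pm end SLOT3 → 0
4pm start SLOT5 → 1
6pm start SLOT6 → 2
6:30pm end SLOT5 → 1
9pm end SLOT6 → 0
Peak is 3, at 12pm (SLOT2, SLOT3, SLOT4).

3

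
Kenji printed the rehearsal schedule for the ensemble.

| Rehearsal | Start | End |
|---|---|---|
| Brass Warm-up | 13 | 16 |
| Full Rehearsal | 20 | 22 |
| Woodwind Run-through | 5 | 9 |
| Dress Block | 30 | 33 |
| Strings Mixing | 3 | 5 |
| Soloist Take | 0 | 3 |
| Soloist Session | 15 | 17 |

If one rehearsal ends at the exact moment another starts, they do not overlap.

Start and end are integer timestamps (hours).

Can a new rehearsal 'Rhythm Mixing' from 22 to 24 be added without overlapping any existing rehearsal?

Yes — the slot is free

Soloist Take: ends 3 at or before Rhythm Mixing starts 22 → clear.
Strings Mixing: ends 5 at or before Rhythm Mixing starts 22 → clear.
Woodwind Run-through: ends 9 at or before Rhythm Mixing starts 22 → clear.
Brass Warm-up: ends 16 at or before Rhythm Mixing starts 22 → clear.
Soloist Session: ends 17 at or before Rhythm Mixing starts 22 → clear.
Full Rehearsal: ends 22 at or before Rhythm Mixing starts 22 → clear.
Dress Block: starts 30 at or after Rhythm Mixing ends 24 → clear.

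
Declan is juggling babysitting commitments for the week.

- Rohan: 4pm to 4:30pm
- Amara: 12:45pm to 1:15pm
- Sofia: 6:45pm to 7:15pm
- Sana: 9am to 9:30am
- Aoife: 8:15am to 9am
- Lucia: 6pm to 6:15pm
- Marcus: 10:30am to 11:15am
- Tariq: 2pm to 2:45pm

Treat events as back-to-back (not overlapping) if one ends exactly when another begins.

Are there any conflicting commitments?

No

Sorted by start: Aoife, Sana, Marcus, Amara, Tariq, Rohan, Lucia, Sofia.
Sana starts exactly when Aoife ends (back-to-back, no overlap), so Aoife has no further overlaps.
Marcus starts after Sana ends, so Sana has no further overlaps.
Amara starts after Marcus ends, so Marcus has no further overlaps.
Tariq starts after Amara ends, so Amara has no further overlaps.
Rohan starts after Tariq ends, so Tariq has no further overlaps.
Lucia starts after Rohan ends, so Rohan has no further overlaps.
Sofia starts after Lucia ends.
Every pair is clear; the schedule has no overlaps.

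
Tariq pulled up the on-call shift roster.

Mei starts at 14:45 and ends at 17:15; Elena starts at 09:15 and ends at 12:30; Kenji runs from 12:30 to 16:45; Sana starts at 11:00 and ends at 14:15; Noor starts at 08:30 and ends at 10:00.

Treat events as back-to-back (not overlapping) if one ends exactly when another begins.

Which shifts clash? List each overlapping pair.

Elena & Noor, Elena & Sana, Kenji & Mei, Kenji & Sana

Check each pair: they overlap iff neither finishes before the other starts.
Sorted by start: Noor, Elena, Sana, Kenji, Mei.
Elena starts before Noor ends → Noor and Elena overlap.
Sana starts after Noor ends; Noor is clear from here.
Sana starts before Elena ends → Elena and Sana overlap.
Kenji starts exactly when Elena ends (back-to-back, no overlap); Elena is clear from here.
Kenji starts before Sana ends → Sana and Kenji overlap.
Mei starts after Sana ends.
Mei starts before Kenji ends → Kenji and Mei overlap.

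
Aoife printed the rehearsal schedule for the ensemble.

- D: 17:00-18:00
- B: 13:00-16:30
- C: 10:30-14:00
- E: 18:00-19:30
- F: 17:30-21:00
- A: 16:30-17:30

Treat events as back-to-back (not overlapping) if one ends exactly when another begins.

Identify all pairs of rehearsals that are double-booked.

A & D, B & C, D & F, E & F

Check each pair: they overlap iff neither finishes before the other starts.
Sorted by start: C, B, A, D, F, E.
B starts before C ends → C and B overlap.
A starts after C ends — done with C.
A starts exactly when B ends (back-to-back, no overlap) — done with B.
D starts before A ends → A and D overlap.
F starts exactly when A ends (back-to-back, no overlap) — done with A.
F starts before D ends → D and F overlap.
E starts exactly when D ends (back-to-back, no overlap).
E starts before F ends → F and E overlap.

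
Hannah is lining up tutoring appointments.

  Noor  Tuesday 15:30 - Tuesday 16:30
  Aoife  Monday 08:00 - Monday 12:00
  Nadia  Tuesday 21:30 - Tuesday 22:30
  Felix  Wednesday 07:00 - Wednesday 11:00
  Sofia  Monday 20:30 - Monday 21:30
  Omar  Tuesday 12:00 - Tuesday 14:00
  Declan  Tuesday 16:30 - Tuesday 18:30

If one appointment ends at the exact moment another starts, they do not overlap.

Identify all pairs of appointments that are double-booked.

none

Check each pair: they overlap iff neither finishes before the other starts.
Sorted by start: Aoife, Sofia, Omar, Noor, Declan, Nadia, Felix.
Sofia starts after Aoife ends — done with Aoife.
Omar starts after Sofia ends — done with Sofia.
Noor starts after Omar ends — done with Omar.
Declan starts exactly when Noor ends (back-to-back, no overlap) — done with Noor.
Nadia starts after Declan ends — done with Declan.
Felix starts after Nadia ends.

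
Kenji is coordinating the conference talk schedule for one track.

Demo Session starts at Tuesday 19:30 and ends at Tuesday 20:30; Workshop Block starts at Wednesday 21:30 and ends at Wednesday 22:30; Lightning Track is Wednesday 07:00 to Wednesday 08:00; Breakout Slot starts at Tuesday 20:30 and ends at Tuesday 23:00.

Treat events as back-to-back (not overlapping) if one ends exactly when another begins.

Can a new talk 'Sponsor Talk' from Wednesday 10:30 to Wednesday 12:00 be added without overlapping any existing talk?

Demo Session: ends Tuesday 20:30 at or before Sponsor Talk starts Wednesday 10:30 → clear.
Breakout Slot: ends Tuesday 23:00 at or before Sponsor Talk starts Wednesday 10:30 → clear.
Lightning Track: ends Wednesday 08:00 at or before Sponsor Talk starts Wednesday 10:30 → clear.
Workshop Block: starts Wednesday 21:30 at or after Sponsor Talk ends Wednesday 12:00 → clear.

Yes — the slot is free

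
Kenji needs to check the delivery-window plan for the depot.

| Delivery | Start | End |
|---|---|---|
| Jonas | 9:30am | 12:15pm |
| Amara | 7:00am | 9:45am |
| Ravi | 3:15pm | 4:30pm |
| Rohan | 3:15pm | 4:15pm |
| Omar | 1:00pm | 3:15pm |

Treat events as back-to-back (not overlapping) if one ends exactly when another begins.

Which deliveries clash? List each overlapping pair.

Sorted by start: Amara, Jonas, Omar, Rohan, Ravi.
Jonas starts before Amara ends → Amara and Jonas overlap.
Omar starts after Amara ends, so nothing later overlaps Amara either.
Omar starts after Jonas ends, so nothing later overlaps Jonas either.
Rohan starts exactly when Omar ends (back-to-back, no overlap), so nothing later overlaps Omar either.
Ravi starts before Rohan ends → Rohan and Ravi overlap.

Amara & Jonas, Ravi & Rohan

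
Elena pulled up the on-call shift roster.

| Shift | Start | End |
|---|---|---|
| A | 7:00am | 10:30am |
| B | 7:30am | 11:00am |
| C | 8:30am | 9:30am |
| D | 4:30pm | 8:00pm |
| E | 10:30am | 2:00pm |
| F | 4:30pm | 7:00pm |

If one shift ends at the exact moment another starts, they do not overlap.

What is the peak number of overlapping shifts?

3

Sweep the timeline, counting +1 at each start and −1 at each end (ends before starts at a tie):
7:00am start A → 1
7:30am start B → 2
8:30am start C → 3
9:30am end C → 2
10:30am end A → 1
10:30am start E → 2
11:00am end B → 1
2:00pm end E → 0
4:30pm start D → 1
4:30pm start F → 2
7:00pm end F → 1
8:00pm end D → 0
Peak is 3, at 8:30am (A, B, C).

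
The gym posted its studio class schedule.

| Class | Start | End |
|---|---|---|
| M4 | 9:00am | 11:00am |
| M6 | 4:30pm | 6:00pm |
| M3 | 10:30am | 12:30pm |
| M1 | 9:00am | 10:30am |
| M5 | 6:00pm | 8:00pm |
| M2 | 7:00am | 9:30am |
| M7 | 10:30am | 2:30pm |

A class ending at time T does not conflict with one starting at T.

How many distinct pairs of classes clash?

6

Sorted by start: M2, M1, M4, M3, M7, M6, M5.
M1 starts before M2 ends → M2 and M1 overlap.
M4 starts before M2 ends → M2 and M4 overlap.
M3 starts after M2 ends, so nothing later overlaps M2 either.
M4 starts before M1 ends → M1 and M4 overlap.
M3 starts exactly when M1 ends (back-to-back, no overlap), so nothing later overlaps M1 either.
M3 starts before M4 ends → M4 and M3 overlap.
M7 starts before M4 ends → M4 and M7 overlap.
M6 starts after M4 ends, so nothing later overlaps M4 either.
M7 starts before M3 ends → M3 and M7 overlap.
M6 starts after M3 ends, so nothing later overlaps M3 either.
M6 starts after M7 ends, so nothing later overlaps M7 either.
M5 starts exactly when M6 ends (back-to-back, no overlap).
Overlapping pairs: M1 & M2, M1 & M4, M2 & M4, M3 & M4, M3 & M7, M4 & M7 — 6 in total.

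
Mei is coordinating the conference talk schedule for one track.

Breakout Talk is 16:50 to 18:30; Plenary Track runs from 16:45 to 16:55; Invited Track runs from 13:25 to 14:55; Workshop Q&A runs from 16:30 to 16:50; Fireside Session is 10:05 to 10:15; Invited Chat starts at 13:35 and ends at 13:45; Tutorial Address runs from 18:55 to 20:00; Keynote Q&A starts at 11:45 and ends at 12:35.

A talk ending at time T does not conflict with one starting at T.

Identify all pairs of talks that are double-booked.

Breakout Talk & Plenary Track, Invited Chat & Invited Track, Plenary Track & Workshop Q&A

Sorted by start: Fireside Session, Keynote Q&A, Invited Track, Invited Chat, Workshop Q&A, Plenary Track, Breakout Talk, Tutorial Address.
Keynote Q&A starts after Fireside Session ends; Fireside Session is clear from here.
Invited Track starts after Keynote Q&A ends; Keynote Q&A is clear from here.
Invited Chat starts before Invited Track ends → Invited Track and Invited Chat overlap.
Workshop Q&A starts after Invited Track ends; Invited Track is clear from here.
Workshop Q&A starts after Invited Chat ends; Invited Chat is clear from here.
Plenary Track starts before Workshop Q&A ends → Workshop Q&A and Plenary Track overlap.
Breakout Talk starts exactly when Workshop Q&A ends (back-to-back, no overlap); Workshop Q&A is clear from here.
Breakout Talk starts before Plenary Track ends → Plenary Track and Breakout Talk overlap.
Tutorial Address starts after Plenary Track ends.
Tutorial Address starts after Breakout Talk ends.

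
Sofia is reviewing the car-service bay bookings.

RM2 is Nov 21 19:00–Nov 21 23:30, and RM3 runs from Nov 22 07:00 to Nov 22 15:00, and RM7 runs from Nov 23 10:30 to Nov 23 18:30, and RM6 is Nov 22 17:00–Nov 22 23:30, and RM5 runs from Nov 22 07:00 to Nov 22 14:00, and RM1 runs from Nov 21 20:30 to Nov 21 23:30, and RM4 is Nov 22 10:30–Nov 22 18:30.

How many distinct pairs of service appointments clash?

5

Sorted by start: RM2, RM1, RM3, RM5, RM4, RM6, RM7.
RM1 starts before RM2 ends → RM2 and RM1 overlap.
RM3 starts after RM2 ends, so nothing later overlaps RM2 either.
RM3 starts after RM1 ends, so nothing later overlaps RM1 either.
RM5 starts before RM3 ends → RM3 and RM5 overlap.
RM4 starts before RM3 ends → RM3 and RM4 overlap.
RM6 starts after RM3 ends, so nothing later overlaps RM3 either.
RM4 starts before RM5 ends → RM5 and RM4 overlap.
RM6 starts after RM5 ends, so nothing later overlaps RM5 either.
RM6 starts before RM4 ends → RM4 and RM6 overlap.
RM7 starts after RM4 ends.
RM7 starts after RM6 ends.
Overlapping pairs: RM1 & RM2, RM3 & RM4, RM3 & RM5, RM4 & RM5, RM4 & RM6 — 5 in total.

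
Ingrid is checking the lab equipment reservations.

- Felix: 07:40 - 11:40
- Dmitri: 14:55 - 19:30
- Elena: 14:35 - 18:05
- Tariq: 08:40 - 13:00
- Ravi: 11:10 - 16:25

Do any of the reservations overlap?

Sorted by start: Felix, Tariq, Ravi, Elena, Dmitri.
Tariq starts before Felix ends → Felix and Tariq overlap.
That's a conflict, so the schedule is not conflict-free.

Yes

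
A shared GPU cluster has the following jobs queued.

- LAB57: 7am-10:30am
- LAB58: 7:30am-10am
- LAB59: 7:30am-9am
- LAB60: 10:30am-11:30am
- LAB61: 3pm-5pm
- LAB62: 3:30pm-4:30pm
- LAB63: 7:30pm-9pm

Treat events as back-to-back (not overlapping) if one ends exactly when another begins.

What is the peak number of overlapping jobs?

Walk through starts and ends in time order (an end at T is processed before a start at T):
7am start LAB57 → 1
7:30am start LAB58 → 2
7:30am start LAB59 → 3
9am end LAB59 → 2
10am end LAB58 → 1
10:30am end LAB57 → 0
10:30am start LAB60 → 1
11:30am end LAB60 → 0
3pm start LAB61 → 1
3:30pm start LAB62 → 2
4:30pm end LAB62 → 1
5pm end LAB61 → 0
7:30pm start LAB63 → 1
9pm end LAB63 → 0
Peak is 3, at 7:30am (LAB57, LAB58, LAB59).

3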